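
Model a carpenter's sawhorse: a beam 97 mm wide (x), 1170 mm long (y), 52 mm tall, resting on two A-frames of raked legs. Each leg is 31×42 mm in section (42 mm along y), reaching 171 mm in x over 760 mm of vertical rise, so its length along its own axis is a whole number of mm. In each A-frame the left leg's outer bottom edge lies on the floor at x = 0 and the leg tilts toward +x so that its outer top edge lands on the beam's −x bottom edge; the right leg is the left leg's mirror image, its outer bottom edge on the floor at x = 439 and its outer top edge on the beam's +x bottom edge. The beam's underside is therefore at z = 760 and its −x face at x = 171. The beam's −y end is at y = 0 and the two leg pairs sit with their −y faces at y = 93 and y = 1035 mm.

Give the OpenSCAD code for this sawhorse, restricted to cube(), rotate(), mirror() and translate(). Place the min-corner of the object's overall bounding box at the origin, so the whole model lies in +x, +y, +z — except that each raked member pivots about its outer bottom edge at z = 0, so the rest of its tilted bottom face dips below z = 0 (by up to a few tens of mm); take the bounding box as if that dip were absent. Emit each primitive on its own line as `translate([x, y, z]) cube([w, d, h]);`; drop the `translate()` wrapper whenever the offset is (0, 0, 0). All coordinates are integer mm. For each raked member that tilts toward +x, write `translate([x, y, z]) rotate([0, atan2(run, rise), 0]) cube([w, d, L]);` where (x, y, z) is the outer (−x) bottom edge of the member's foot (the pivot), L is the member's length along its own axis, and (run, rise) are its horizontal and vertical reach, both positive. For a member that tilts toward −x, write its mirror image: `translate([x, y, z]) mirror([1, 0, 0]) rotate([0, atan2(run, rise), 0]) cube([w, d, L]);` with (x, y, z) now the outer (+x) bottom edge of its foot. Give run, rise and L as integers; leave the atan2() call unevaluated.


translate([171, 0, 760]) cube([97, 1170, 52]);
translate([0, 93, 0]) rotate([0, atan2(171, 760), 0]) cube([31, 42, 779]);
translate([439, 93, 0]) mirror([1, 0, 0]) rotate([0, atan2(171, 760), 0]) cube([31, 42, 779]);
translate([0, 1035, 0]) rotate([0, atan2(171, 760), 0]) cube([31, 42, 779]);
translate([439, 1035, 0]) mirror([1, 0, 0]) rotate([0, atan2(171, 760), 0]) cube([31, 42, 779]);


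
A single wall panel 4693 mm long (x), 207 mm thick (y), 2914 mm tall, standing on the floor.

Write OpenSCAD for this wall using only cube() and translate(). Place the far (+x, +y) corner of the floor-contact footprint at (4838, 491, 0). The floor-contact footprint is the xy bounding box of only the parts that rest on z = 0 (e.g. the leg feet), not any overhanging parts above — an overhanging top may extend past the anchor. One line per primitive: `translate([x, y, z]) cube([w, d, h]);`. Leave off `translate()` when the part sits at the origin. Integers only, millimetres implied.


translate([145, 284, 0]) cube([4693, 207, 2914]);


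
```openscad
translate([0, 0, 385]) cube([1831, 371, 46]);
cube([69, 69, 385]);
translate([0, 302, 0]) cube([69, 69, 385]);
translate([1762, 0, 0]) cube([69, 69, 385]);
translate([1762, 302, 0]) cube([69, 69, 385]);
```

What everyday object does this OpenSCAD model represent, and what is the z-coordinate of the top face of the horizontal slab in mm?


A bench. The seat-top height is 431 mm.

A long slab on four corner posts — a bench. The slab sits at z = 385 with thickness 46, so the top is 385 + 46 = 431 mm.


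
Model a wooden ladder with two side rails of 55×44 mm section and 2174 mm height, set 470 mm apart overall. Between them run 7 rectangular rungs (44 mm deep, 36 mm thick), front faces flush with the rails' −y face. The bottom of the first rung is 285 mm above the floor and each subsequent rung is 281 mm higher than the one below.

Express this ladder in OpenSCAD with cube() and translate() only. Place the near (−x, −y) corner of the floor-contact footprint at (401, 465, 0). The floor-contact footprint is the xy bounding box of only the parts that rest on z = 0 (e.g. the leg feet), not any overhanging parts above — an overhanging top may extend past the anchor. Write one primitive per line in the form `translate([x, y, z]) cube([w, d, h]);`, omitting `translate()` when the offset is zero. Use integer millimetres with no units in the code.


translate([401, 465, 0]) cube([55, 44, 2174]);
translate([816, 465, 0]) cube([55, 44, 2174]);
translate([456, 465, 285]) cube([360, 44, 36]);
translate([456, 465, 566]) cube([360, 44, 36]);
translate([456, 465, 847]) cube([360, 44, 36]);
translate([456, 465, 1128]) cube([360, 44, 36]);
translate([456, 465, 1409]) cube([360, 44, 36]);
translate([456, 465, 1690]) cube([360, 44, 36]);
translate([456, 465, 1971]) cube([360, 44, 36]);


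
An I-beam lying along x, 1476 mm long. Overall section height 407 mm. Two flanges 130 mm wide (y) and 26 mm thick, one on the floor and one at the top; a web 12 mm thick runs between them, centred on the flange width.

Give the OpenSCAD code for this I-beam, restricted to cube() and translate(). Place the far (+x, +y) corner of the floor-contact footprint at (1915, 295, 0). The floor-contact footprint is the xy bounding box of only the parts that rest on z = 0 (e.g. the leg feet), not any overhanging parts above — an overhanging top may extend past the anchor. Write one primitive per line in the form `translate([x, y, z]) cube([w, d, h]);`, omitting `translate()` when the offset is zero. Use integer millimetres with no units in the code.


translate([439, 165, 0]) cube([1476, 130, 26]);
translate([439, 224, 26]) cube([1476, 12, 355]);
translate([439, 165, 381]) cube([1476, 130, 26]);


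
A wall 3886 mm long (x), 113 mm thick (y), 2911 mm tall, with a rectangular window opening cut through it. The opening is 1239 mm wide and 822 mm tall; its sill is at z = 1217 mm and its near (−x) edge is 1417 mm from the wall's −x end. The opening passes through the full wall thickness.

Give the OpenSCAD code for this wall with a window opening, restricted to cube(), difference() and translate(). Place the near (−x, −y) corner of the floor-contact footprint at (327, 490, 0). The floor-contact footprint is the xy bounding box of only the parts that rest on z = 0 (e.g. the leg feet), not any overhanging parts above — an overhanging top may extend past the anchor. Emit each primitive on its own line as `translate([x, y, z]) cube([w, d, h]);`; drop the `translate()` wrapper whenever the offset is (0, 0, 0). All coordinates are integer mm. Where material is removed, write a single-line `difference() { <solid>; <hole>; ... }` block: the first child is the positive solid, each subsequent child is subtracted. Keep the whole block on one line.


difference() { translate([327, 490, 0]) cube([3886, 113, 2911]); translate([1744, 490, 1217]) cube([1239, 113, 822]); }


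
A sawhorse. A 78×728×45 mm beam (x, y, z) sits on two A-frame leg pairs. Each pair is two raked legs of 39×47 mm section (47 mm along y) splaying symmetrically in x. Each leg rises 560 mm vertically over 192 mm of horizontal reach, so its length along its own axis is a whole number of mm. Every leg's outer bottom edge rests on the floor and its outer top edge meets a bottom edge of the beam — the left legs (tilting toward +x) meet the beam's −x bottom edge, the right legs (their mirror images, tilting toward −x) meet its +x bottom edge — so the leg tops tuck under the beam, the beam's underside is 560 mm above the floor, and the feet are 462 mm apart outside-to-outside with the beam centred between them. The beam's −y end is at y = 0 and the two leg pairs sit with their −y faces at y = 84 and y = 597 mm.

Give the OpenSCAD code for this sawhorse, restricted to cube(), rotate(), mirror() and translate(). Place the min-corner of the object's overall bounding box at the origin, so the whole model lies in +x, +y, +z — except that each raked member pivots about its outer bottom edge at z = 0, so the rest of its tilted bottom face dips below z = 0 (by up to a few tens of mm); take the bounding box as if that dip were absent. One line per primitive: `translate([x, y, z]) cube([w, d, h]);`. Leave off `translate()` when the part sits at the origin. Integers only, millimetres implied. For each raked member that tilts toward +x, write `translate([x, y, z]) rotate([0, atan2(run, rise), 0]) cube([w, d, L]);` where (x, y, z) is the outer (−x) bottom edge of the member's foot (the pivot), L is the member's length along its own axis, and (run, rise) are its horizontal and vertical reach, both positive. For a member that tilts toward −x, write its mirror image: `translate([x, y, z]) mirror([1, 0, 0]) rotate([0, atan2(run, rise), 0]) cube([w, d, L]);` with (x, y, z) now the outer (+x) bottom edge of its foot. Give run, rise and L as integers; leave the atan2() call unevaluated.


translate([192, 0, 560]) cube([78, 728, 45]);
translate([0, 84, 0]) rotate([0, atan2(192, 560), 0]) cube([39, 47, 592]);
translate([462, 84, 0]) mirror([1, 0, 0]) rotate([0, atan2(192, 560), 0]) cube([39, 47, 592]);
translate([0, 597, 0]) rotate([0, atan2(192, 560), 0]) cube([39, 47, 592]);
translate([462, 597, 0]) mirror([1, 0, 0]) rotate([0, atan2(192, 560), 0]) cube([39, 47, 592]);


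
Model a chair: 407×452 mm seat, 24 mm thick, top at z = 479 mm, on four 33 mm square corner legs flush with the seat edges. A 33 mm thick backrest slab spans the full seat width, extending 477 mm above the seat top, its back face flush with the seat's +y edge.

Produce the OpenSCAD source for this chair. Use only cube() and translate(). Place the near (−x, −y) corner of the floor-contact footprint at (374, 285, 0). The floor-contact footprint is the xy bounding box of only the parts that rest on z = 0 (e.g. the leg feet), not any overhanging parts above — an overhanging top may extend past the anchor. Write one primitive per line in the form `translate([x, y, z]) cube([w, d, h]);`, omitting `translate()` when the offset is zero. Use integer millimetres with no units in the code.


// leg_h = 479 - 24 = 455
translate([374, 285, 455]) cube([407, 452, 24]);
translate([374, 285, 0]) cube([33, 33, 455]);
translate([748, 285, 0]) cube([33, 33, 455]);
translate([374, 704, 0]) cube([33, 33, 455]);
translate([748, 704, 0]) cube([33, 33, 455]);
translate([374, 704, 479]) cube([407, 33, 477]);


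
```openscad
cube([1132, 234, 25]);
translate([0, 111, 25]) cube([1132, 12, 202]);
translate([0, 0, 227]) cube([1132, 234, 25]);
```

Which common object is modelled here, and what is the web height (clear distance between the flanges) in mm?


An I-beam. The web height is 202 mm.

Two wide flanges with a thin centred web — an I-beam. Overall 252 mm minus two 25 mm flanges gives a web of 252 − 2·25 = 202 mm.


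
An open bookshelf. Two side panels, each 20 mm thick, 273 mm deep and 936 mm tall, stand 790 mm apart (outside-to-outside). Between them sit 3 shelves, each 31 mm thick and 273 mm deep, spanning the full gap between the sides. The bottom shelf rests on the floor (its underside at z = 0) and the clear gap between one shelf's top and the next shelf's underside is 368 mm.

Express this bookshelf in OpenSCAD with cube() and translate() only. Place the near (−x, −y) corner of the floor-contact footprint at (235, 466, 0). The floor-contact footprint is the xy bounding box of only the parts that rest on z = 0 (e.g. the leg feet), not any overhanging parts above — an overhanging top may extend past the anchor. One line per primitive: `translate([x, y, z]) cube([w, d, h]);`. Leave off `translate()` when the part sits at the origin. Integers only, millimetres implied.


translate([235, 466, 0]) cube([20, 273, 936]);
translate([1005, 466, 0]) cube([20, 273, 936]);
translate([255, 466, 0]) cube([750, 273, 31]);
translate([255, 466, 399]) cube([750, 273, 31]);
translate([255, 466, 798]) cube([750, 273, 31]);


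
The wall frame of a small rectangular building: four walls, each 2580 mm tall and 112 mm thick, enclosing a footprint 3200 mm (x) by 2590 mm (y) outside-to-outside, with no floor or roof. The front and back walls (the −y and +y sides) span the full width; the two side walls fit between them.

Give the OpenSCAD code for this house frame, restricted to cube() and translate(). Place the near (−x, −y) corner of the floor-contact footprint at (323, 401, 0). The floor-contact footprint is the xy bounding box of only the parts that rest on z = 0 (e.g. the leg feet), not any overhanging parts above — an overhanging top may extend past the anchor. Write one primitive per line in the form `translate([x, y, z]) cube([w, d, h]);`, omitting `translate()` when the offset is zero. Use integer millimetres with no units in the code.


translate([323, 401, 0]) cube([3200, 112, 2580]);
translate([323, 2879, 0]) cube([3200, 112, 2580]);
translate([323, 513, 0]) cube([112, 2366, 2580]);
translate([3411, 513, 0]) cube([112, 2366, 2580]);


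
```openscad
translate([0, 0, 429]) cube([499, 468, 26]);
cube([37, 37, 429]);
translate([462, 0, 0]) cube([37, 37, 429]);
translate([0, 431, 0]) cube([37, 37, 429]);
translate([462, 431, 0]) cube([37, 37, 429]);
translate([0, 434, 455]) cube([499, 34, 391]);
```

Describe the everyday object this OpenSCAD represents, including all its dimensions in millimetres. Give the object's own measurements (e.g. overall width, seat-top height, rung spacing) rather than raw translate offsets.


A chair. The seat is a 499×468×26 mm slab with its top at z = 455 mm, on four 37×37 mm corner legs (flush with the seat edges, standing on z = 0). A flat backrest 34 mm thick, 391 mm tall, spans the full seat width and rises from the seat top along its +y edge, rear face flush with the rear of the seat.


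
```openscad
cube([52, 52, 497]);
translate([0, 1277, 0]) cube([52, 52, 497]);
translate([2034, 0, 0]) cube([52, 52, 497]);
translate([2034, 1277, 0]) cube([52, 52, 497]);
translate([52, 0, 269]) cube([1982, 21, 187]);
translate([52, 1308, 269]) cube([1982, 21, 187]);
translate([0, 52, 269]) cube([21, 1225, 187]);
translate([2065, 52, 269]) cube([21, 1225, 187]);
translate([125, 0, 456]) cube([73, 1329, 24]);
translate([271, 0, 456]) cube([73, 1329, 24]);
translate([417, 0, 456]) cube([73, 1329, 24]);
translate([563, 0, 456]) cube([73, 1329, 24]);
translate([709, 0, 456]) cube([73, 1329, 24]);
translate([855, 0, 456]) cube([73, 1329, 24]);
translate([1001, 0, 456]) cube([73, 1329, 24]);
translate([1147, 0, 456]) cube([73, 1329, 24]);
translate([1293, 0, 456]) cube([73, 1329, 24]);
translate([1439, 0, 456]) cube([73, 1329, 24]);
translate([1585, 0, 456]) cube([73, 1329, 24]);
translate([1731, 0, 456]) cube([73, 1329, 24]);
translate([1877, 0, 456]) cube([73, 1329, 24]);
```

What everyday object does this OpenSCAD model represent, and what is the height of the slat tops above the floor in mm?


A bed frame. The slat-top height is 480 mm.

Four posts, four rails, and a row of slats — a bed frame. Slats sit on the rails at z = 269 + 187 = 456; with slat thickness 24, the top is 480 mm.


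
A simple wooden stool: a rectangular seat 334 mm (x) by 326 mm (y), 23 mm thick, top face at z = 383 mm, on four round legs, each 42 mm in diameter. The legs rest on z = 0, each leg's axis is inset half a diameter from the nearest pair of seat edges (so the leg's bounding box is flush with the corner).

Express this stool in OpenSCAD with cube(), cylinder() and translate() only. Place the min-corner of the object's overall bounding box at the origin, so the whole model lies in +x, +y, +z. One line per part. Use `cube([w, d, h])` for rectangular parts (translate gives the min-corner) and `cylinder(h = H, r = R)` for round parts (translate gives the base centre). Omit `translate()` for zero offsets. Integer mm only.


translate([0, 0, 360]) cube([334, 326, 23]);
translate([21, 21, 0]) cylinder(h = 360, r = 21);
translate([313, 21, 0]) cylinder(h = 360, r = 21);
translate([21, 305, 0]) cylinder(h = 360, r = 21);
translate([313, 305, 0]) cylinder(h = 360, r = 21);


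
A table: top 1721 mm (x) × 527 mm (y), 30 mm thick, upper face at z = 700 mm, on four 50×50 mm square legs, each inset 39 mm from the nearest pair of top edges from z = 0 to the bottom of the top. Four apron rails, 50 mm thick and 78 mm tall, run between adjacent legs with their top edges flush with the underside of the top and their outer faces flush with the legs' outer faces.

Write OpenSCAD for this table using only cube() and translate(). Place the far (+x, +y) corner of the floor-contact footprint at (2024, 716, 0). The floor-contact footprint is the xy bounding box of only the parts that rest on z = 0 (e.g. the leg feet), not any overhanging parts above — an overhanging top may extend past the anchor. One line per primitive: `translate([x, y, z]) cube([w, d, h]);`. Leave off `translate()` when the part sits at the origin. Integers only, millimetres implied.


translate([342, 228, 670]) cube([1721, 527, 30]);
translate([381, 267, 0]) cube([50, 50, 670]);
translate([1974, 267, 0]) cube([50, 50, 670]);
translate([381, 666, 0]) cube([50, 50, 670]);
translate([1974, 666, 0]) cube([50, 50, 670]);
translate([431, 267, 592]) cube([1543, 50, 78]);
translate([431, 666, 592]) cube([1543, 50, 78]);
translate([381, 317, 592]) cube([50, 349, 78]);
translate([1974, 317, 592]) cube([50, 349, 78]);


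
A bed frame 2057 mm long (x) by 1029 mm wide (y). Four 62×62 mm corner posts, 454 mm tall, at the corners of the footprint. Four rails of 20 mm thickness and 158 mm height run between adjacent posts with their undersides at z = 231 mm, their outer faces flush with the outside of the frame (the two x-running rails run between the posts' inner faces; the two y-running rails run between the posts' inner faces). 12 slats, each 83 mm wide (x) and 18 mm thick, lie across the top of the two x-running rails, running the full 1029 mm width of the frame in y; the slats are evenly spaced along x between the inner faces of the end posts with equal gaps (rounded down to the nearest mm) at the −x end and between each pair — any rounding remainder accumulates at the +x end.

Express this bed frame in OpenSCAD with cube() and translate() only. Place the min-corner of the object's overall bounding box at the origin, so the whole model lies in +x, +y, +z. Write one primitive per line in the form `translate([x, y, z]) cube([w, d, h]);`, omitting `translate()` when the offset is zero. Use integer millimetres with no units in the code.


cube([62, 62, 454]);
translate([0, 967, 0]) cube([62, 62, 454]);
translate([1995, 0, 0]) cube([62, 62, 454]);
translate([1995, 967, 0]) cube([62, 62, 454]);
translate([62, 0, 231]) cube([1933, 20, 158]);
translate([62, 1009, 231]) cube([1933, 20, 158]);
translate([0, 62, 231]) cube([20, 905, 158]);
translate([2037, 62, 231]) cube([20, 905, 158]);
translate([134, 0, 389]) cube([83, 1029, 18]);
translate([289, 0, 389]) cube([83, 1029, 18]);
translate([444, 0, 389]) cube([83, 1029, 18]);
translate([599, 0, 389]) cube([83, 1029, 18]);
translate([754, 0, 389]) cube([83, 1029, 18]);
translate([909, 0, 389]) cube([83, 1029, 18]);
translate([1064, 0, 389]) cube([83, 1029, 18]);
translate([1219, 0, 389]) cube([83, 1029, 18]);
translate([1374, 0, 389]) cube([83, 1029, 18]);
translate([1529, 0, 389]) cube([83, 1029, 18]);
translate([1684, 0, 389]) cube([83, 1029, 18]);
translate([1839, 0, 389]) cube([83, 1029, 18]);


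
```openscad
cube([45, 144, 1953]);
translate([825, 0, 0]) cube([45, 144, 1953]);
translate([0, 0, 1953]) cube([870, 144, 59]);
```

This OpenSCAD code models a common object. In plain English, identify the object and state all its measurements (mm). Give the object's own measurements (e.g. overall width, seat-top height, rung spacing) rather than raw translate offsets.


A door frame. The clear opening is 780 mm wide and 1953 mm high. Two 45 mm wide jambs, 144 mm deep, stand either side of the opening from the floor to the top of the opening. A 59 mm thick head sits across the top of both jambs, spanning the full outside width of the frame.


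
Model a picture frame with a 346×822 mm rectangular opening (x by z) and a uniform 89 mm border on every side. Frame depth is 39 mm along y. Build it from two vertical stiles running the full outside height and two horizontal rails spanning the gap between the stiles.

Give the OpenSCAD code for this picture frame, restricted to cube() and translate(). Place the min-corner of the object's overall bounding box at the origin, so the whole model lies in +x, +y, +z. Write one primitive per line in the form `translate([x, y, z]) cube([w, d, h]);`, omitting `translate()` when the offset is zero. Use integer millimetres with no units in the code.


cube([89, 39, 1000]);
translate([435, 0, 0]) cube([89, 39, 1000]);
translate([89, 0, 0]) cube([346, 39, 89]);
translate([89, 0, 911]) cube([346, 39, 89]);


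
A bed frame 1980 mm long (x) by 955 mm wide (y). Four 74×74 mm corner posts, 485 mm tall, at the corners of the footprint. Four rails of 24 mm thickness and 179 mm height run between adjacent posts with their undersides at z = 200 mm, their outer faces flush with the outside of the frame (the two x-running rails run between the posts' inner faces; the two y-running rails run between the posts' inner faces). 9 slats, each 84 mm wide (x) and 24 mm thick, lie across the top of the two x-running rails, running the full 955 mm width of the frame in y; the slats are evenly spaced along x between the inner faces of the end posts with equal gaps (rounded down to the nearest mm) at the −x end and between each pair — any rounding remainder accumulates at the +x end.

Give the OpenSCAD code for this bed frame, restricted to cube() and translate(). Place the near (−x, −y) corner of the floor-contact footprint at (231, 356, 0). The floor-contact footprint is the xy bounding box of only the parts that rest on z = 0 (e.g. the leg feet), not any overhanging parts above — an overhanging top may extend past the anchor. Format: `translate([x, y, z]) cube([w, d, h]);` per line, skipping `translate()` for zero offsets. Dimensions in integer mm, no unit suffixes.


translate([231, 356, 0]) cube([74, 74, 485]);
translate([231, 1237, 0]) cube([74, 74, 485]);
translate([2137, 356, 0]) cube([74, 74, 485]);
translate([2137, 1237, 0]) cube([74, 74, 485]);
translate([305, 356, 200]) cube([1832, 24, 179]);
translate([305, 1287, 200]) cube([1832, 24, 179]);
translate([231, 430, 200]) cube([24, 807, 179]);
translate([2187, 430, 200]) cube([24, 807, 179]);
translate([412, 356, 379]) cube([84, 955, 24]);
translate([603, 356, 379]) cube([84, 955, 24]);
translate([794, 356, 379]) cube([84, 955, 24]);
translate([985, 356, 379]) cube([84, 955, 24]);
translate([1176, 356, 379]) cube([84, 955, 24]);
translate([1367, 356, 379]) cube([84, 955, 24]);
translate([1558, 356, 379]) cube([84, 955, 24]);
translate([1749, 356, 379]) cube([84, 955, 24]);
translate([1940, 356, 379]) cube([84, 955, 24]);


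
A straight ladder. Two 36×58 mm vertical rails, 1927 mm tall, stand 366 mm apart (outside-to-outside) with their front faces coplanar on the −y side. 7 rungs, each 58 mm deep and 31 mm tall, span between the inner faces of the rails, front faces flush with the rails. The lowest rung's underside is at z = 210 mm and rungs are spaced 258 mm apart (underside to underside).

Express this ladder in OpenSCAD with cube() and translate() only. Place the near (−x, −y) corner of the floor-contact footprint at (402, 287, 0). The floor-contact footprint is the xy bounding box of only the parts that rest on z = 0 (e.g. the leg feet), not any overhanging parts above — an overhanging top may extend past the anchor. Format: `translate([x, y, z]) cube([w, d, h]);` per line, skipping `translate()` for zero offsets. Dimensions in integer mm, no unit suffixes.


translate([402, 287, 0]) cube([36, 58, 1927]);
translate([732, 287, 0]) cube([36, 58, 1927]);
translate([438, 287, 210]) cube([294, 58, 31]);
translate([438, 287, 468]) cube([294, 58, 31]);
translate([438, 287, 726]) cube([294, 58, 31]);
translate([438, 287, 984]) cube([294, 58, 31]);
translate([438, 287, 1242]) cube([294, 58, 31]);
translate([438, 287, 1500]) cube([294, 58, 31]);
translate([438, 287, 1758]) cube([294, 58, 31]);


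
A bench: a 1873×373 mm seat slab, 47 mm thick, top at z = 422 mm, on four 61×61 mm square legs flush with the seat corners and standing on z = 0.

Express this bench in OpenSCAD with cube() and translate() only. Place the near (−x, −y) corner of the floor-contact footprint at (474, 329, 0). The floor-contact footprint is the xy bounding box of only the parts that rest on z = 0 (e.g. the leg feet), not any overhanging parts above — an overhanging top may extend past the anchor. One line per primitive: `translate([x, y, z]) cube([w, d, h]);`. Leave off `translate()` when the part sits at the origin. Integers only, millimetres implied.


translate([474, 329, 375]) cube([1873, 373, 47]);
translate([474, 329, 0]) cube([61, 61, 375]);
translate([474, 641, 0]) cube([61, 61, 375]);
translate([2286, 329, 0]) cube([61, 61, 375]);
translate([2286, 641, 0]) cube([61, 61, 375]);


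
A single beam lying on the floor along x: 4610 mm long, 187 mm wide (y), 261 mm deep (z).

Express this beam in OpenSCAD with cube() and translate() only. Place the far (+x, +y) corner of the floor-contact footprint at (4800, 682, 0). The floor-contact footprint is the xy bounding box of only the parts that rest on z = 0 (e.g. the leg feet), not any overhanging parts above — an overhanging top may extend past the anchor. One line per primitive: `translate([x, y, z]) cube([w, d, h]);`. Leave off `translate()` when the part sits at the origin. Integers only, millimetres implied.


translate([190, 495, 0]) cube([4610, 187, 261]);


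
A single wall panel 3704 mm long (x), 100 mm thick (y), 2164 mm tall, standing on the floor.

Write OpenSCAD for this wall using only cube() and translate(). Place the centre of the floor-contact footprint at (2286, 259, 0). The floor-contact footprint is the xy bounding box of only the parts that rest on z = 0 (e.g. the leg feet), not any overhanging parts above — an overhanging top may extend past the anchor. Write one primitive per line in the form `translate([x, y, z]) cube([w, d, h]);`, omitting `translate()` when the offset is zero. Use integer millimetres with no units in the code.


translate([434, 209, 0]) cube([3704, 100, 2164]);


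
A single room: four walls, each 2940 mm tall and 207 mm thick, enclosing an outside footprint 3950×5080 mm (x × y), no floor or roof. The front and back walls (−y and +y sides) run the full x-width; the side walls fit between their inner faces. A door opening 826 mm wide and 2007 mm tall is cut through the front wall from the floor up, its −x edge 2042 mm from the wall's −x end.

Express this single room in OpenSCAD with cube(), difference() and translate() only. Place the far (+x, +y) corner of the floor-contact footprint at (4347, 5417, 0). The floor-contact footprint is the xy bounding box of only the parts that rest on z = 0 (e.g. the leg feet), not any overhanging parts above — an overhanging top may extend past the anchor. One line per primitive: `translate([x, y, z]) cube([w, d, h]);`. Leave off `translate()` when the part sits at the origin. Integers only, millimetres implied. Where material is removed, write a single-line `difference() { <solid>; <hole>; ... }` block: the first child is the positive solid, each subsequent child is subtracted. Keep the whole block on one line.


difference() { translate([397, 337, 0]) cube([3950, 207, 2940]); translate([2439, 337, 0]) cube([826, 207, 2007]); }
translate([397, 5210, 0]) cube([3950, 207, 2940]);
translate([397, 544, 0]) cube([207, 4666, 2940]);
translate([4140, 544, 0]) cube([207, 4666, 2940]);


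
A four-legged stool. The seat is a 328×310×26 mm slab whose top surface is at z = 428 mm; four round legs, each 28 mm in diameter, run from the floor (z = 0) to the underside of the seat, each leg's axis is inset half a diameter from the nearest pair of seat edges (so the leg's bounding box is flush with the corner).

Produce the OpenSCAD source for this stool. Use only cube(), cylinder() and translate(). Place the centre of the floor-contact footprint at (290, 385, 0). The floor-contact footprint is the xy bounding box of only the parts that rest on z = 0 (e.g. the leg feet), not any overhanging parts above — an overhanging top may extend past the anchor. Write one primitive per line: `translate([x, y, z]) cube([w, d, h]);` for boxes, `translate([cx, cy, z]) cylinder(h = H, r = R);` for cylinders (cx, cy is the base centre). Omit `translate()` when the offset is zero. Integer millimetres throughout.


translate([126, 230, 402]) cube([328, 310, 26]);
translate([140, 244, 0]) cylinder(h = 402, r = 14);
translate([440, 244, 0]) cylinder(h = 402, r = 14);
translate([140, 526, 0]) cylinder(h = 402, r = 14);
translate([440, 526, 0]) cylinder(h = 402, r = 14);


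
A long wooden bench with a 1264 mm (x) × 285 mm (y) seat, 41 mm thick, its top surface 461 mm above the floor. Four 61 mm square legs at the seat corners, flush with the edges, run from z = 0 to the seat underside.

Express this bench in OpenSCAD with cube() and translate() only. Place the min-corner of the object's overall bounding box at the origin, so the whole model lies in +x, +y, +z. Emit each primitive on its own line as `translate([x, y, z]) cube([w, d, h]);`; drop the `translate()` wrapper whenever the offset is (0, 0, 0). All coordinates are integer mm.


translate([0, 0, 420]) cube([1264, 285, 41]);
cube([61, 61, 420]);
translate([0, 224, 0]) cube([61, 61, 420]);
translate([1203, 0, 0]) cube([61, 61, 420]);
translate([1203, 224, 0]) cube([61, 61, 420]);


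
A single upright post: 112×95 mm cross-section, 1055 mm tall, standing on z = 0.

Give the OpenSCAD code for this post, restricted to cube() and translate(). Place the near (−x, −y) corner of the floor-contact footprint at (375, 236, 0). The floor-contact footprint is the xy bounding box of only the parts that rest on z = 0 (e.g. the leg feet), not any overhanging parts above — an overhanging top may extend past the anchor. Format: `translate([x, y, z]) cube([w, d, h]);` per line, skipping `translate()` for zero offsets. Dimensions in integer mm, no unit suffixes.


translate([375, 236, 0]) cube([112, 95, 1055]);


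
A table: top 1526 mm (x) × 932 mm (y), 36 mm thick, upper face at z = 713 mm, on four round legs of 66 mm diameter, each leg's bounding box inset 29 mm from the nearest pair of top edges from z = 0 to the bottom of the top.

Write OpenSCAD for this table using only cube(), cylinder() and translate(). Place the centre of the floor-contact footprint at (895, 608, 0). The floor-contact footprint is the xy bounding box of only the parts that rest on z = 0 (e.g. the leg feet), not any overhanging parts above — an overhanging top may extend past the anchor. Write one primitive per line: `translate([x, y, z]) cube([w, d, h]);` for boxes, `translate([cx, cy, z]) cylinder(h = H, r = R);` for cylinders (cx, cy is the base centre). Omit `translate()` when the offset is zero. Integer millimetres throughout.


translate([132, 142, 677]) cube([1526, 932, 36]);
translate([194, 204, 0]) cylinder(h = 677, r = 33);
translate([1596, 204, 0]) cylinder(h = 677, r = 33);
translate([194, 1012, 0]) cylinder(h = 677, r = 33);
translate([1596, 1012, 0]) cylinder(h = 677, r = 33);


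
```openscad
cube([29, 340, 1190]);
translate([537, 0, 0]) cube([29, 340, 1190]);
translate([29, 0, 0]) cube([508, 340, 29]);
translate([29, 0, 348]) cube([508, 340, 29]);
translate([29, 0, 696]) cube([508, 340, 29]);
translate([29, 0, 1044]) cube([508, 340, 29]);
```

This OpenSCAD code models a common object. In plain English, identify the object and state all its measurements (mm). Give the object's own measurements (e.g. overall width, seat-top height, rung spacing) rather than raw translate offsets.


An open bookshelf. Two side panels, each 29 mm thick, 340 mm deep and 1190 mm tall, stand 566 mm apart (outside-to-outside). Between them sit 4 shelves, each 29 mm thick and 340 mm deep, spanning the full gap between the sides. The bottom shelf rests on the floor (its underside at z = 0) and the clear gap between one shelf's top and the next shelf's underside is 319 mm.


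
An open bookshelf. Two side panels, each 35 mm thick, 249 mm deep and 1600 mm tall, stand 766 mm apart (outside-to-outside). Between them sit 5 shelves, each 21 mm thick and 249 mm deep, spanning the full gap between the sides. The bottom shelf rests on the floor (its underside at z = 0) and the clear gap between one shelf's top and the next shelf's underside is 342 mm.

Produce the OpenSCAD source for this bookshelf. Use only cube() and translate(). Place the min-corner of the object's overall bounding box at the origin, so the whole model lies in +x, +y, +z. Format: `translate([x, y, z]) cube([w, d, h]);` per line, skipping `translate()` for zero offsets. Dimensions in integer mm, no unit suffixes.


cube([35, 249, 1600]);
translate([731, 0, 0]) cube([35, 249, 1600]);
translate([35, 0, 0]) cube([696, 249, 21]);
translate([35, 0, 363]) cube([696, 249, 21]);
translate([35, 0, 726]) cube([696, 249, 21]);
translate([35, 0, 1089]) cube([696, 249, 21]);
translate([35, 0, 1452]) cube([696, 249, 21]);


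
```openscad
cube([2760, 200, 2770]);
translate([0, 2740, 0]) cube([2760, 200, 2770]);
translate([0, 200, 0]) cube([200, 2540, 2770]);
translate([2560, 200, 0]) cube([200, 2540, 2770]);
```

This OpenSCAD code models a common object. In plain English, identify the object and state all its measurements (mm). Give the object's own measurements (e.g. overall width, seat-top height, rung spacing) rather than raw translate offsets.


The wall frame of a small rectangular building: four walls, each 2770 mm tall and 200 mm thick, enclosing a footprint 2760 mm (x) by 2940 mm (y) outside-to-outside, with no floor or roof. The front and back walls (the −y and +y sides) span the full width; the two side walls fit between them.


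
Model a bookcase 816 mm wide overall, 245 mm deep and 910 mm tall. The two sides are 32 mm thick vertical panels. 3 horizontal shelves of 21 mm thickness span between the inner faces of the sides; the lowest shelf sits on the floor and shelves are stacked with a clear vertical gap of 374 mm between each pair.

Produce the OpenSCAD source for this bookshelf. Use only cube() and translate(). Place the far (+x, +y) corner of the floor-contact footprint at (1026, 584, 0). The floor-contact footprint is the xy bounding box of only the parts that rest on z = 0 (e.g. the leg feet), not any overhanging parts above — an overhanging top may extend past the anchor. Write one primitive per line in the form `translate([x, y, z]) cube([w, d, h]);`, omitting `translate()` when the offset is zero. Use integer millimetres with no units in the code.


translate([210, 339, 0]) cube([32, 245, 910]);
translate([994, 339, 0]) cube([32, 245, 910]);
translate([242, 339, 0]) cube([752, 245, 21]);
translate([242, 339, 395]) cube([752, 245, 21]);
translate([242, 339, 790]) cube([752, 245, 21]);


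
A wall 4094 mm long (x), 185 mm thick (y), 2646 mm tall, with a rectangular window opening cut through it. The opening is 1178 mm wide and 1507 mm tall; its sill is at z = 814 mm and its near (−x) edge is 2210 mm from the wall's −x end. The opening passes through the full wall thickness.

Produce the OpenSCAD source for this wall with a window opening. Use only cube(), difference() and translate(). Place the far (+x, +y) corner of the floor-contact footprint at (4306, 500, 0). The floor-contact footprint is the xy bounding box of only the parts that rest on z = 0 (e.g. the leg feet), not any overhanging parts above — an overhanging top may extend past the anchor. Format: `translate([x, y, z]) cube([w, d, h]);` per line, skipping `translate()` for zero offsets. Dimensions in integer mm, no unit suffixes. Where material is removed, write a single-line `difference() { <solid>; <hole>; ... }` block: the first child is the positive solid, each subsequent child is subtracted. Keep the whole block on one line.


difference() { translate([212, 315, 0]) cube([4094, 185, 2646]); translate([2422, 315, 814]) cube([1178, 185, 1507]); }


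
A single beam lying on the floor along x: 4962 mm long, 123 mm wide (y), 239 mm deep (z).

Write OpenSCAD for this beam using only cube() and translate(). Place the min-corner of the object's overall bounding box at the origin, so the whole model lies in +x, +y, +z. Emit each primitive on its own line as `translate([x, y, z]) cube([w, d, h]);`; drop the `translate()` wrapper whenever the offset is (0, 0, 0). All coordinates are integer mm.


cube([4962, 123, 239]);


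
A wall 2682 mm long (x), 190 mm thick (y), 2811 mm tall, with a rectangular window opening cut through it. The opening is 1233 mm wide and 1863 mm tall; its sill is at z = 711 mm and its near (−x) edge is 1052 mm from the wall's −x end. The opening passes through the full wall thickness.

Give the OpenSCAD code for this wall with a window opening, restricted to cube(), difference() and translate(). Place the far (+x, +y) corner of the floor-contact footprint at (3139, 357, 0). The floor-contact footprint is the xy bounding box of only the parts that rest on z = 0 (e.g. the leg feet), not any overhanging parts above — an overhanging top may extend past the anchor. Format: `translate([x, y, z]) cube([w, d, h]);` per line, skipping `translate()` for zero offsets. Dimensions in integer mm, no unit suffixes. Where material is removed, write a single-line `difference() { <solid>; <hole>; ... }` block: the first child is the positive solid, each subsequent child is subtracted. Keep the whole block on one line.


difference() { translate([457, 167, 0]) cube([2682, 190, 2811]); translate([1509, 167, 711]) cube([1233, 190, 1863]); }


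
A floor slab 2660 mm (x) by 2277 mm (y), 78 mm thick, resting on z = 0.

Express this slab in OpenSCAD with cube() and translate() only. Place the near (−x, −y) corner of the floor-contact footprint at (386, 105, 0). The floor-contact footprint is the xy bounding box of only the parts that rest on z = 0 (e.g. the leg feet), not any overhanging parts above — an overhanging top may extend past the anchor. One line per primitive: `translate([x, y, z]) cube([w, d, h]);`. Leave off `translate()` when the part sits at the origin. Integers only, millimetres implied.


translate([386, 105, 0]) cube([2660, 2277, 78]);


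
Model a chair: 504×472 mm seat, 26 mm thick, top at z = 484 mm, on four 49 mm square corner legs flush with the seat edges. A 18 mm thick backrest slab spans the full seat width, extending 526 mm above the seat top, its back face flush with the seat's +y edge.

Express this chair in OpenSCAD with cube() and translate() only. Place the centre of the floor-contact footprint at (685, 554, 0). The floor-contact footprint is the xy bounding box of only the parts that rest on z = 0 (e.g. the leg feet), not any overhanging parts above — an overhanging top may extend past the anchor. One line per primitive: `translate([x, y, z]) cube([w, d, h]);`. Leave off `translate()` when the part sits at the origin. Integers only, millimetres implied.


translate([433, 318, 458]) cube([504, 472, 26]);
translate([433, 318, 0]) cube([49, 49, 458]);
translate([888, 318, 0]) cube([49, 49, 458]);
translate([433, 741, 0]) cube([49, 49, 458]);
translate([888, 741, 0]) cube([49, 49, 458]);
translate([433, 772, 484]) cube([504, 18, 526]);


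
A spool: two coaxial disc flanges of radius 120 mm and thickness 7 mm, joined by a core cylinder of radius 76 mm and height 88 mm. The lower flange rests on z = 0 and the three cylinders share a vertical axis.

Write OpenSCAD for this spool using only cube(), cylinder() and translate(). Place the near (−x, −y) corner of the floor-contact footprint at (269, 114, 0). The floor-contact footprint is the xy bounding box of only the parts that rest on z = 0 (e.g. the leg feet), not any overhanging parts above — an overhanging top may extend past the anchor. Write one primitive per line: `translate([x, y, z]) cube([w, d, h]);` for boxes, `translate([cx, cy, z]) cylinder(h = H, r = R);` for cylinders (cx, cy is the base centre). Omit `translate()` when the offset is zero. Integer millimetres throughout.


translate([389, 234, 0]) cylinder(h = 7, r = 120);
translate([389, 234, 7]) cylinder(h = 88, r = 76);
translate([389, 234, 95]) cylinder(h = 7, r = 120);
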